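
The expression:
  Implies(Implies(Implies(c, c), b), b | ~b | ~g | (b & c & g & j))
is always true.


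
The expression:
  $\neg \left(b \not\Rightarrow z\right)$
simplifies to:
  $z \vee \neg b$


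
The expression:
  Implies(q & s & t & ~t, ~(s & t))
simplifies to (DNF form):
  True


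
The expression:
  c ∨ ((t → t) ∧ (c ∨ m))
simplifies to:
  c ∨ m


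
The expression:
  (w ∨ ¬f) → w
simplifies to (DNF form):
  f ∨ w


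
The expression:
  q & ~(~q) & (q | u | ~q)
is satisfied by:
  {q: True}


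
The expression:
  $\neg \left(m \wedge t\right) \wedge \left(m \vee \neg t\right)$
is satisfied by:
  {t: False}


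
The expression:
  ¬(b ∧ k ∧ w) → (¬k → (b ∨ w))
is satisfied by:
  {b: True, k: True, w: True}
  {b: True, k: True, w: False}
  {b: True, w: True, k: False}
  {b: True, w: False, k: False}
  {k: True, w: True, b: False}
  {k: True, w: False, b: False}
  {w: True, k: False, b: False}


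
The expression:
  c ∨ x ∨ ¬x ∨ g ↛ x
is always true.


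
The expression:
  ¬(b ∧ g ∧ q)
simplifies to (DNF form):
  ¬b ∨ ¬g ∨ ¬q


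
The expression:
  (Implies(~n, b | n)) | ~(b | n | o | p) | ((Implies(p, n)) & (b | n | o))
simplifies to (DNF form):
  b | n | ~p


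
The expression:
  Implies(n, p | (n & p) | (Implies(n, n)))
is always true.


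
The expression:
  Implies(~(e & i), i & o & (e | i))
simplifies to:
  i & (e | o)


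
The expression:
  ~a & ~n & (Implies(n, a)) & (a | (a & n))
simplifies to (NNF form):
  False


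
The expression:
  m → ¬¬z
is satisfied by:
  {z: True, m: False}
  {m: False, z: False}
  {m: True, z: True}


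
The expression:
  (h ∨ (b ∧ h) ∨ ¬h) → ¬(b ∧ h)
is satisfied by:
  {h: False, b: False}
  {b: True, h: False}
  {h: True, b: False}


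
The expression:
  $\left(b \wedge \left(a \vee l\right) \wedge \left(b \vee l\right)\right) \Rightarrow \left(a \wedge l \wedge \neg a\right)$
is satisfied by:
  {a: False, b: False, l: False}
  {l: True, a: False, b: False}
  {a: True, l: False, b: False}
  {l: True, a: True, b: False}
  {b: True, l: False, a: False}


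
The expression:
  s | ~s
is always true.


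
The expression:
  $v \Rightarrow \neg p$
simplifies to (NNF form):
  $\neg p \vee \neg v$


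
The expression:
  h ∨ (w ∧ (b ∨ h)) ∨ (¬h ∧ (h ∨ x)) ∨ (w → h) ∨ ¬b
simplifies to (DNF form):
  True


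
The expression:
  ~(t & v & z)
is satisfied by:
  {v: False, t: False, z: False}
  {z: True, v: False, t: False}
  {t: True, v: False, z: False}
  {z: True, t: True, v: False}
  {v: True, z: False, t: False}
  {z: True, v: True, t: False}
  {t: True, v: True, z: False}


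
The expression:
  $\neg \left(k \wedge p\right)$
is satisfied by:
  {p: False, k: False}
  {k: True, p: False}
  {p: True, k: False}


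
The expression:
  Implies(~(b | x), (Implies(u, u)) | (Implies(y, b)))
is always true.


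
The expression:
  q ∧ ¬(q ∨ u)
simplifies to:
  False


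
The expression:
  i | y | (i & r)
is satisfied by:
  {i: True, y: True}
  {i: True, y: False}
  {y: True, i: False}


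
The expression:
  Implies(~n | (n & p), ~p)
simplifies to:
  ~p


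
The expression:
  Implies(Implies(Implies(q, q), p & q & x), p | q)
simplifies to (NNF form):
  True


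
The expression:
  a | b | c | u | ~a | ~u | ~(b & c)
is always true.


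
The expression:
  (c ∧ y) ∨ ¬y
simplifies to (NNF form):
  c ∨ ¬y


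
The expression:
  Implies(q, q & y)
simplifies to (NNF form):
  y | ~q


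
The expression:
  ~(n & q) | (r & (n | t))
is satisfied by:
  {r: True, q: False, n: False}
  {q: False, n: False, r: False}
  {r: True, n: True, q: False}
  {n: True, q: False, r: False}
  {r: True, q: True, n: False}
  {q: True, r: False, n: False}
  {r: True, n: True, q: True}


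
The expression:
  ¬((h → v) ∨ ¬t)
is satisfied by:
  {t: True, h: True, v: False}


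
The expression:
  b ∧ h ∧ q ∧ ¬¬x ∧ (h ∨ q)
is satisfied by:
  {h: True, b: True, x: True, q: True}


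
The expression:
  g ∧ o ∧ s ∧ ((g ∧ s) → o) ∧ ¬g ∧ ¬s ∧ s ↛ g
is never true.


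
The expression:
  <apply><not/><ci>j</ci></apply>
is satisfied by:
  {j: False}


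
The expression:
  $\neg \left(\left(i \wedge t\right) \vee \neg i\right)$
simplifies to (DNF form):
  $i \wedge \neg t$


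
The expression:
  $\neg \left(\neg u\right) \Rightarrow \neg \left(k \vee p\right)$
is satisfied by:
  {k: False, u: False, p: False}
  {p: True, k: False, u: False}
  {k: True, p: False, u: False}
  {p: True, k: True, u: False}
  {u: True, p: False, k: False}


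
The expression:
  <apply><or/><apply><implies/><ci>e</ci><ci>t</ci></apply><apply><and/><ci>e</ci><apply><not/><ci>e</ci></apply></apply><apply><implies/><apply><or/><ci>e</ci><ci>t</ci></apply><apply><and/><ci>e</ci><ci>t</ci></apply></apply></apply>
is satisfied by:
  {t: True, e: False}
  {e: False, t: False}
  {e: True, t: True}


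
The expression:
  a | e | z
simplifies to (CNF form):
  a | e | z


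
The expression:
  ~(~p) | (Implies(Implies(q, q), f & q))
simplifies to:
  p | (f & q)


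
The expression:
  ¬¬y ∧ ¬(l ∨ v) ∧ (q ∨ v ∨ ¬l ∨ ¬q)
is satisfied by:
  {y: True, v: False, l: False}


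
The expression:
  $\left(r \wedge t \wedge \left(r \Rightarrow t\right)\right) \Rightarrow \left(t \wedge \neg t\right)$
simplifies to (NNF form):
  $\neg r \vee \neg t$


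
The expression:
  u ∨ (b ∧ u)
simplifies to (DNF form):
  u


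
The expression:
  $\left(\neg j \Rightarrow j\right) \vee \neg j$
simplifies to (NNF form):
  $\text{True}$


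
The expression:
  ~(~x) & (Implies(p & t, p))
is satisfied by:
  {x: True}


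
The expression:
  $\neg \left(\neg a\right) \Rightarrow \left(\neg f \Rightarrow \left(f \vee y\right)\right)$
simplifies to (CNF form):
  $f \vee y \vee \neg a$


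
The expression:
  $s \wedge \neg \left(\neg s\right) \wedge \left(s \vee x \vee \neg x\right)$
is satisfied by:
  {s: True}


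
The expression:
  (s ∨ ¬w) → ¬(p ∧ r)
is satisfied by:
  {w: True, s: False, p: False, r: False}
  {w: False, s: False, p: False, r: False}
  {w: True, s: True, p: False, r: False}
  {s: True, w: False, p: False, r: False}
  {r: True, w: True, s: False, p: False}
  {r: True, w: False, s: False, p: False}
  {r: True, w: True, s: True, p: False}
  {r: True, s: True, w: False, p: False}
  {p: True, w: True, r: False, s: False}
  {p: True, r: False, s: False, w: False}
  {w: True, p: True, s: True, r: False}
  {p: True, s: True, r: False, w: False}
  {w: True, p: True, r: True, s: False}


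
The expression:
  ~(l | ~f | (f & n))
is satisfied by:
  {f: True, n: False, l: False}


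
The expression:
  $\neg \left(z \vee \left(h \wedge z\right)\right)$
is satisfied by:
  {z: False}


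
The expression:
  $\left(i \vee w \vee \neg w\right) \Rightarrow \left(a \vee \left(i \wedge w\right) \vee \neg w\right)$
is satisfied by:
  {i: True, a: True, w: False}
  {i: True, w: False, a: False}
  {a: True, w: False, i: False}
  {a: False, w: False, i: False}
  {i: True, a: True, w: True}
  {i: True, w: True, a: False}
  {a: True, w: True, i: False}


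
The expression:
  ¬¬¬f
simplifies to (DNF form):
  ¬f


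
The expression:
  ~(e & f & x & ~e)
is always true.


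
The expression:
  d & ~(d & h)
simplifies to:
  d & ~h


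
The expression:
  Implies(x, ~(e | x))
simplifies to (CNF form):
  ~x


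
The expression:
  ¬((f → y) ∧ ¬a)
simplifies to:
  a ∨ (f ∧ ¬y)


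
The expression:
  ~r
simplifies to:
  ~r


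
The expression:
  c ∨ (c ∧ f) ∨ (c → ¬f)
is always true.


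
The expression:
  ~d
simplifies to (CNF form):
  ~d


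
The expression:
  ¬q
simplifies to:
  ¬q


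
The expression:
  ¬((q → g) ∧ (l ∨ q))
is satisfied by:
  {g: False, l: False, q: False}
  {q: True, g: False, l: False}
  {q: True, l: True, g: False}
  {g: True, l: False, q: False}


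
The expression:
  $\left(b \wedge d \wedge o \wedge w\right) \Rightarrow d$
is always true.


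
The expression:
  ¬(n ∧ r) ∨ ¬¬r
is always true.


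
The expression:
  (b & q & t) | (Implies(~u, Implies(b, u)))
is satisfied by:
  {q: True, u: True, t: True, b: False}
  {q: True, u: True, t: False, b: False}
  {u: True, t: True, q: False, b: False}
  {u: True, q: False, t: False, b: False}
  {q: True, t: True, u: False, b: False}
  {q: True, t: False, u: False, b: False}
  {t: True, q: False, u: False, b: False}
  {t: False, q: False, u: False, b: False}
  {b: True, q: True, u: True, t: True}
  {b: True, q: True, u: True, t: False}
  {b: True, u: True, t: True, q: False}
  {b: True, u: True, t: False, q: False}
  {b: True, q: True, t: True, u: False}


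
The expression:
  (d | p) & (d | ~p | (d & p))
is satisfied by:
  {d: True}


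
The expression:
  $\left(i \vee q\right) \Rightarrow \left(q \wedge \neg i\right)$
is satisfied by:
  {i: False}


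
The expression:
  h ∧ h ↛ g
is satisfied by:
  {h: True, g: False}


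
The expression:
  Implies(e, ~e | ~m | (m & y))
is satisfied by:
  {y: True, m: False, e: False}
  {m: False, e: False, y: False}
  {e: True, y: True, m: False}
  {e: True, m: False, y: False}
  {y: True, m: True, e: False}
  {m: True, y: False, e: False}
  {e: True, m: True, y: True}


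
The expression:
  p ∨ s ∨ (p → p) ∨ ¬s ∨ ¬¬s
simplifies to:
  True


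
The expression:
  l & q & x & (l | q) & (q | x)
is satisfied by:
  {x: True, q: True, l: True}


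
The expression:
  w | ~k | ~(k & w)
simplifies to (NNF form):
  True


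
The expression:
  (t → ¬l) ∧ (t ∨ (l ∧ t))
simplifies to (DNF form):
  t ∧ ¬l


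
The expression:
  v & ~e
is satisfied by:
  {v: True, e: False}


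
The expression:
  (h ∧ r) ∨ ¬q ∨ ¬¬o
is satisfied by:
  {r: True, o: True, h: True, q: False}
  {r: True, o: True, h: False, q: False}
  {o: True, h: True, q: False, r: False}
  {o: True, h: False, q: False, r: False}
  {r: True, h: True, q: False, o: False}
  {r: True, h: False, q: False, o: False}
  {h: True, r: False, q: False, o: False}
  {h: False, r: False, q: False, o: False}
  {r: True, o: True, q: True, h: True}
  {r: True, o: True, q: True, h: False}
  {o: True, q: True, h: True, r: False}
  {o: True, q: True, h: False, r: False}
  {r: True, q: True, h: True, o: False}


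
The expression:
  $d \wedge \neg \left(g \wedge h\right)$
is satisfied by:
  {d: True, h: False, g: False}
  {g: True, d: True, h: False}
  {h: True, d: True, g: False}


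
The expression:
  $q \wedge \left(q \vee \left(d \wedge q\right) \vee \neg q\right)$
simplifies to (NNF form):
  $q$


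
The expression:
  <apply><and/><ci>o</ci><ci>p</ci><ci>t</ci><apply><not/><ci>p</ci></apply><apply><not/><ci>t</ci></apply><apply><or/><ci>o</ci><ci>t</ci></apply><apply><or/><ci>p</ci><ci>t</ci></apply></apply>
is never true.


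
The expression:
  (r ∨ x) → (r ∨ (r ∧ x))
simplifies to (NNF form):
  r ∨ ¬x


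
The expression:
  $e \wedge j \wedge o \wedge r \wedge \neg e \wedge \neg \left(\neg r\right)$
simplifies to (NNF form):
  $\text{False}$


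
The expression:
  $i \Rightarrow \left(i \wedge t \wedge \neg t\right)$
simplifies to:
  $\neg i$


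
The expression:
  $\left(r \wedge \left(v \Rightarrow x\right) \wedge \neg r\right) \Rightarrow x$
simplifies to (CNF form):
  $\text{True}$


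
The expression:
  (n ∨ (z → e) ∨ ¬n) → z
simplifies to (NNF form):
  z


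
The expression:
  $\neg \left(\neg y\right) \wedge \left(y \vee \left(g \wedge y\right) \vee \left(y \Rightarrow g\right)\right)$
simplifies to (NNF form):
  $y$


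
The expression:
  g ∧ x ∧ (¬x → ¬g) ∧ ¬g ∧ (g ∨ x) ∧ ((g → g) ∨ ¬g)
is never true.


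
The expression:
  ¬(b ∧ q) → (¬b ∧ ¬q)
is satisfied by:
  {b: False, q: False}
  {q: True, b: True}


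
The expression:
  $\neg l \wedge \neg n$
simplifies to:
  $\neg l \wedge \neg n$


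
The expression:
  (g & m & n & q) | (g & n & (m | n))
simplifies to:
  g & n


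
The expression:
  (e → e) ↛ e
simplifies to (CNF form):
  ¬e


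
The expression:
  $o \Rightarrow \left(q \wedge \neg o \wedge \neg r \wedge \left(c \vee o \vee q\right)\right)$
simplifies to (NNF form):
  $\neg o$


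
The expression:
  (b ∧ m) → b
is always true.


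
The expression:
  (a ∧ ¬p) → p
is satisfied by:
  {p: True, a: False}
  {a: False, p: False}
  {a: True, p: True}


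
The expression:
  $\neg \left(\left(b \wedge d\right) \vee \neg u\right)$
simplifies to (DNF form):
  $\left(u \wedge \neg b\right) \vee \left(u \wedge \neg d\right)$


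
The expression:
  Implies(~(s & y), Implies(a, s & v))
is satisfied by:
  {s: True, y: True, v: True, a: False}
  {s: True, y: True, v: False, a: False}
  {s: True, v: True, y: False, a: False}
  {s: True, v: False, y: False, a: False}
  {y: True, v: True, s: False, a: False}
  {y: True, v: False, s: False, a: False}
  {v: True, s: False, y: False, a: False}
  {v: False, s: False, y: False, a: False}
  {a: True, s: True, y: True, v: True}
  {a: True, s: True, y: True, v: False}
  {a: True, s: True, v: True, y: False}


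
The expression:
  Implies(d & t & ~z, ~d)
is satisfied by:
  {z: True, t: False, d: False}
  {t: False, d: False, z: False}
  {d: True, z: True, t: False}
  {d: True, t: False, z: False}
  {z: True, t: True, d: False}
  {t: True, z: False, d: False}
  {d: True, t: True, z: True}


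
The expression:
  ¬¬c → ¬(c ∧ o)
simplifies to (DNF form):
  ¬c ∨ ¬o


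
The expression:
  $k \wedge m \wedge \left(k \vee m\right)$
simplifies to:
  $k \wedge m$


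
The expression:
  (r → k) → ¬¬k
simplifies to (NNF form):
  k ∨ r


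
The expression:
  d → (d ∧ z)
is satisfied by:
  {z: True, d: False}
  {d: False, z: False}
  {d: True, z: True}


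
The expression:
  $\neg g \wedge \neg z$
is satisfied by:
  {g: False, z: False}


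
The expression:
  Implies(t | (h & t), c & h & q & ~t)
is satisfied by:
  {t: False}


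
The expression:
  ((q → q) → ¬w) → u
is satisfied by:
  {u: True, w: True}
  {u: True, w: False}
  {w: True, u: False}


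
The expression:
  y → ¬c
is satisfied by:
  {c: False, y: False}
  {y: True, c: False}
  {c: True, y: False}


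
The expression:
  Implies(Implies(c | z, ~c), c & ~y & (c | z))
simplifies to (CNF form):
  c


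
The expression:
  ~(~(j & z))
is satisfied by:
  {z: True, j: True}


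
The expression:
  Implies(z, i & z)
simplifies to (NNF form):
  i | ~z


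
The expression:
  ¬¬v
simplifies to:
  v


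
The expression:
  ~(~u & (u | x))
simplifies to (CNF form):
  u | ~x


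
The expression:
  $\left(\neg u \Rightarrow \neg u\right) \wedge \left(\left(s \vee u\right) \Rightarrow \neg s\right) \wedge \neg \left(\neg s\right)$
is never true.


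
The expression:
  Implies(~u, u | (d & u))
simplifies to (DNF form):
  u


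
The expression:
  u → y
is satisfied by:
  {y: True, u: False}
  {u: False, y: False}
  {u: True, y: True}


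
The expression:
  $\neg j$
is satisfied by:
  {j: False}


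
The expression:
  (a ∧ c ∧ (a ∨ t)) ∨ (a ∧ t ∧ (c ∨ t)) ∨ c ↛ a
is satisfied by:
  {a: True, c: True, t: True}
  {a: True, c: True, t: False}
  {c: True, t: True, a: False}
  {c: True, t: False, a: False}
  {a: True, t: True, c: False}


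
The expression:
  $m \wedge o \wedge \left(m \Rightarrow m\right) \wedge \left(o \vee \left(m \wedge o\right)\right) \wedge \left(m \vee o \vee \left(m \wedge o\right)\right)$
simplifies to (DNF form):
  $m \wedge o$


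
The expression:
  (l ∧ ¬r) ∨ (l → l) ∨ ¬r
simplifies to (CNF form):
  True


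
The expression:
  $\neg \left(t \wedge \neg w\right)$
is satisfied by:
  {w: True, t: False}
  {t: False, w: False}
  {t: True, w: True}


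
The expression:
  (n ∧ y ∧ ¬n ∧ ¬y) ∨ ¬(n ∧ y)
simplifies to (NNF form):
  ¬n ∨ ¬y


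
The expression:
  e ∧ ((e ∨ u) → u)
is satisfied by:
  {e: True, u: True}


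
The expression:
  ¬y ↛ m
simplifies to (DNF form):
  ¬m ∧ ¬y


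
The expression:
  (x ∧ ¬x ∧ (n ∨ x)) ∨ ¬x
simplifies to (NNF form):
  ¬x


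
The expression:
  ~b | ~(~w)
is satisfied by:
  {w: True, b: False}
  {b: False, w: False}
  {b: True, w: True}


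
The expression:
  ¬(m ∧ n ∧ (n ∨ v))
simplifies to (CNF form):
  ¬m ∨ ¬n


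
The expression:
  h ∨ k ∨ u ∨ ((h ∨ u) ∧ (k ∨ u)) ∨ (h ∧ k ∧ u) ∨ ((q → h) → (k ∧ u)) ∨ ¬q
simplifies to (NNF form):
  True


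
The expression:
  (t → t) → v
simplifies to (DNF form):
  v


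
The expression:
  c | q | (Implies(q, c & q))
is always true.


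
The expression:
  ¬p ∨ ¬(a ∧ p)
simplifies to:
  ¬a ∨ ¬p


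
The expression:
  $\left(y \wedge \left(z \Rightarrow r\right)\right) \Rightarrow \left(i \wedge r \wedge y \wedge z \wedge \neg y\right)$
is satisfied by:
  {z: True, r: False, y: False}
  {r: False, y: False, z: False}
  {z: True, r: True, y: False}
  {r: True, z: False, y: False}
  {y: True, z: True, r: False}


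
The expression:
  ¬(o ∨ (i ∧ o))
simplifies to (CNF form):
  ¬o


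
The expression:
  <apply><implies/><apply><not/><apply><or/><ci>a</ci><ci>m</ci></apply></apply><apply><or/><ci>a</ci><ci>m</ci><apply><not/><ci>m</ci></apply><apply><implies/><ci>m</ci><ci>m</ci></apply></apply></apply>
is always true.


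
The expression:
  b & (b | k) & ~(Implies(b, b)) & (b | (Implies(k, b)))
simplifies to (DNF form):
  False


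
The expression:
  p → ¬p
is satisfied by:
  {p: False}


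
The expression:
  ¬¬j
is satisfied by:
  {j: True}


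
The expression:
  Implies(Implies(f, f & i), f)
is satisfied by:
  {f: True}


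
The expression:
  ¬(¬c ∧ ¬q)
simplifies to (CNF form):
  c ∨ q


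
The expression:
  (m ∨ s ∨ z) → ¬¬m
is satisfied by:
  {m: True, z: False, s: False}
  {m: True, s: True, z: False}
  {m: True, z: True, s: False}
  {m: True, s: True, z: True}
  {s: False, z: False, m: False}


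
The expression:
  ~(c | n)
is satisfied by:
  {n: False, c: False}


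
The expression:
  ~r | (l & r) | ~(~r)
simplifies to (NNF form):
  True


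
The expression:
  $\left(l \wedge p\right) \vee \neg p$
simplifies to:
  $l \vee \neg p$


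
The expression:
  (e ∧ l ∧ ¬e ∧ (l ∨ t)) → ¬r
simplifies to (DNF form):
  True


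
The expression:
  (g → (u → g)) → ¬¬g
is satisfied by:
  {g: True}


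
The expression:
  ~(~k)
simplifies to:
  k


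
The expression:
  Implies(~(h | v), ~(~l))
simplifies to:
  h | l | v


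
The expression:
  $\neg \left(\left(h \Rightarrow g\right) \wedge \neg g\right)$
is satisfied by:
  {g: True, h: True}
  {g: True, h: False}
  {h: True, g: False}


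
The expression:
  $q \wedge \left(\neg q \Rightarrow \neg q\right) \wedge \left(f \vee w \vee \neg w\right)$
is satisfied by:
  {q: True}


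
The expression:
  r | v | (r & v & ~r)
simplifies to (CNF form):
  r | v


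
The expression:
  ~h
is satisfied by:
  {h: False}


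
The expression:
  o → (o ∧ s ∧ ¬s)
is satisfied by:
  {o: False}


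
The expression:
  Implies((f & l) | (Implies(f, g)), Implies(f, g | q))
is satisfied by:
  {q: True, g: True, l: False, f: False}
  {q: True, l: False, g: False, f: False}
  {g: True, q: False, l: False, f: False}
  {q: False, l: False, g: False, f: False}
  {f: True, q: True, g: True, l: False}
  {f: True, q: True, l: False, g: False}
  {f: True, g: True, q: False, l: False}
  {f: True, q: False, l: False, g: False}
  {q: True, l: True, g: True, f: False}
  {q: True, l: True, f: False, g: False}
  {l: True, g: True, f: False, q: False}
  {l: True, f: False, g: False, q: False}
  {q: True, l: True, f: True, g: True}
  {q: True, l: True, f: True, g: False}
  {l: True, f: True, g: True, q: False}


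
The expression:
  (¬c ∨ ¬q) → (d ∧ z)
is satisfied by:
  {d: True, c: True, q: True, z: True}
  {d: True, c: True, q: True, z: False}
  {d: True, c: True, z: True, q: False}
  {d: True, q: True, z: True, c: False}
  {d: True, q: False, z: True, c: False}
  {c: True, q: True, z: True, d: False}
  {c: True, q: True, z: False, d: False}


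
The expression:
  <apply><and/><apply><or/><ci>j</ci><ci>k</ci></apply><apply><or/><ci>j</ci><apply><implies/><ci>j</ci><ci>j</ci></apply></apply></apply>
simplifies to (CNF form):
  <apply><or/><ci>j</ci><ci>k</ci></apply>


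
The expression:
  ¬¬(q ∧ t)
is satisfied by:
  {t: True, q: True}


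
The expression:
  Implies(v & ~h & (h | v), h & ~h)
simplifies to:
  h | ~v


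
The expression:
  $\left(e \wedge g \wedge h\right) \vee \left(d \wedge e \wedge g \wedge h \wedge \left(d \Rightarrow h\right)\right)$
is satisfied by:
  {h: True, e: True, g: True}


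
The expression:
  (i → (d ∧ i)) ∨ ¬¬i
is always true.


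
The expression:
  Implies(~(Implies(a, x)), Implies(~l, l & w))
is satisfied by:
  {x: True, l: True, a: False}
  {x: True, l: False, a: False}
  {l: True, x: False, a: False}
  {x: False, l: False, a: False}
  {x: True, a: True, l: True}
  {x: True, a: True, l: False}
  {a: True, l: True, x: False}


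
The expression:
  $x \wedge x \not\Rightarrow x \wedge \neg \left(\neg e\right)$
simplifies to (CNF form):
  $\text{False}$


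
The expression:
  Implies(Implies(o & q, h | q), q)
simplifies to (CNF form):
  q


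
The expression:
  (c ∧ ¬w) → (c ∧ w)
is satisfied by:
  {w: True, c: False}
  {c: False, w: False}
  {c: True, w: True}


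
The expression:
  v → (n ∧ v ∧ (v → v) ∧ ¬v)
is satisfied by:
  {v: False}


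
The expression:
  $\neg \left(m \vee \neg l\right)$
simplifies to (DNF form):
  $l \wedge \neg m$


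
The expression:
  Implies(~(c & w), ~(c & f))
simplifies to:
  w | ~c | ~f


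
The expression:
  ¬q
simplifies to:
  ¬q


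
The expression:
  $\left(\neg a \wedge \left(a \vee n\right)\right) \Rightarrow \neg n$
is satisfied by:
  {a: True, n: False}
  {n: False, a: False}
  {n: True, a: True}


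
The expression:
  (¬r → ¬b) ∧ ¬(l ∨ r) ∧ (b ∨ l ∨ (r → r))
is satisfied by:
  {r: False, l: False, b: False}


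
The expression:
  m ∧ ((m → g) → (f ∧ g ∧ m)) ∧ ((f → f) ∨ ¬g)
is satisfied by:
  {f: True, m: True, g: False}
  {m: True, g: False, f: False}
  {g: True, f: True, m: True}


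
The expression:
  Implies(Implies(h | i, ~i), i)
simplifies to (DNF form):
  i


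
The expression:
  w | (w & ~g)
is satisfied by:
  {w: True}


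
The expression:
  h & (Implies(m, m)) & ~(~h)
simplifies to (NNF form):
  h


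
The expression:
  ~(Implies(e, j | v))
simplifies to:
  e & ~j & ~v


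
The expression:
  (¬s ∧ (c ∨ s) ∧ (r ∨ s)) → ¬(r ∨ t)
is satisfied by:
  {s: True, r: False, c: False}
  {r: False, c: False, s: False}
  {s: True, c: True, r: False}
  {c: True, r: False, s: False}
  {s: True, r: True, c: False}
  {r: True, s: False, c: False}
  {s: True, c: True, r: True}


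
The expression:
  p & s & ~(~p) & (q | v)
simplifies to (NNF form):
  p & s & (q | v)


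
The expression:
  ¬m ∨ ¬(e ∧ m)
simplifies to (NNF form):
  ¬e ∨ ¬m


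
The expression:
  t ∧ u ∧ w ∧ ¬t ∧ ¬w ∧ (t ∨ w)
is never true.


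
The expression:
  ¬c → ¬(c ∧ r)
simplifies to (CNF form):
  True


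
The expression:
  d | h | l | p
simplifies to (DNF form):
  d | h | l | p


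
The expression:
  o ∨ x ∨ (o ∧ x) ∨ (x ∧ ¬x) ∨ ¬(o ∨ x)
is always true.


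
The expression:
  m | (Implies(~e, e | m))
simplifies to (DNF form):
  e | m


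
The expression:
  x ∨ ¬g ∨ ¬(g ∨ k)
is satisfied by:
  {x: True, g: False}
  {g: False, x: False}
  {g: True, x: True}


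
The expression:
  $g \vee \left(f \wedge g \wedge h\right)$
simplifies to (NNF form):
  $g$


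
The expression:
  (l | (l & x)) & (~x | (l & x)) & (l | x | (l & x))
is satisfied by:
  {l: True}


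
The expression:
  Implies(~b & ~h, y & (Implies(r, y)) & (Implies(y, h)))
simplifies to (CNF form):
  b | h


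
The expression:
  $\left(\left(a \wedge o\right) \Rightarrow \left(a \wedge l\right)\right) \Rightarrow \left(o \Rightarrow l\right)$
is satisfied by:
  {a: True, l: True, o: False}
  {a: True, o: False, l: False}
  {l: True, o: False, a: False}
  {l: False, o: False, a: False}
  {a: True, l: True, o: True}
  {a: True, o: True, l: False}
  {l: True, o: True, a: False}


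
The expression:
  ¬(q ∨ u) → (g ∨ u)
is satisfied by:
  {q: True, g: True, u: True}
  {q: True, g: True, u: False}
  {q: True, u: True, g: False}
  {q: True, u: False, g: False}
  {g: True, u: True, q: False}
  {g: True, u: False, q: False}
  {u: True, g: False, q: False}


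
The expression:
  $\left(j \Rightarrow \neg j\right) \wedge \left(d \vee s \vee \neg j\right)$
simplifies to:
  $\neg j$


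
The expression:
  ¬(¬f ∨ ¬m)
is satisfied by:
  {m: True, f: True}


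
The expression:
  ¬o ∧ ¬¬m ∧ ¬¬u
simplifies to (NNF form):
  m ∧ u ∧ ¬o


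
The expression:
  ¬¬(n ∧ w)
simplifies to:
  n ∧ w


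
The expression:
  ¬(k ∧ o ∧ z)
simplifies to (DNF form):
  ¬k ∨ ¬o ∨ ¬z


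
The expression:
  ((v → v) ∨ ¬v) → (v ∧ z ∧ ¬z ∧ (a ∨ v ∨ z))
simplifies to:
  False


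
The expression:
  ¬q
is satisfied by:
  {q: False}


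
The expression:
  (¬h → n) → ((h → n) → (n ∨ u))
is always true.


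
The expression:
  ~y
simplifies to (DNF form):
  ~y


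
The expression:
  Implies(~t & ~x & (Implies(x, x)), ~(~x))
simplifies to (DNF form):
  t | x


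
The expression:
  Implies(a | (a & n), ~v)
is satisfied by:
  {v: False, a: False}
  {a: True, v: False}
  {v: True, a: False}


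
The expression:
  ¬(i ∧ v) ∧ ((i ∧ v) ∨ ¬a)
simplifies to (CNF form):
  ¬a ∧ (¬i ∨ ¬v)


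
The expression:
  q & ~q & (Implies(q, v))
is never true.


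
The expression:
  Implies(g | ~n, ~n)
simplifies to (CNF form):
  ~g | ~n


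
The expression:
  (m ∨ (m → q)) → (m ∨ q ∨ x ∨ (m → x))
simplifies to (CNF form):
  True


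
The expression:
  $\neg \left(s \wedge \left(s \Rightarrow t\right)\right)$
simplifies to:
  $\neg s \vee \neg t$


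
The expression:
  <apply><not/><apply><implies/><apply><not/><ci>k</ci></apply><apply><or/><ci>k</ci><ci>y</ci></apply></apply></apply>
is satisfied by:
  {y: False, k: False}


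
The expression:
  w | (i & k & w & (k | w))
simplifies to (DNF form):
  w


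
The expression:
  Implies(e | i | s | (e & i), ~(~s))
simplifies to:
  s | (~e & ~i)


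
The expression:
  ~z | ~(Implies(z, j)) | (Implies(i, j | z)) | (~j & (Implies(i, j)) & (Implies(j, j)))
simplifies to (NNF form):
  True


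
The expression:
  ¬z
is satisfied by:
  {z: False}


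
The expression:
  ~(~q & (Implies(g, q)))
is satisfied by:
  {q: True, g: True}
  {q: True, g: False}
  {g: True, q: False}


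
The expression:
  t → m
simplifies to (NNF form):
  m ∨ ¬t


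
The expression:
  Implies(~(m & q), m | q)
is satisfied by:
  {q: True, m: True}
  {q: True, m: False}
  {m: True, q: False}


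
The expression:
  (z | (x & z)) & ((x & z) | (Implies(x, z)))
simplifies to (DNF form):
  z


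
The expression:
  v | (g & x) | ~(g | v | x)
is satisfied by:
  {v: True, g: False, x: False}
  {x: True, v: True, g: False}
  {v: True, g: True, x: False}
  {x: True, v: True, g: True}
  {x: False, g: False, v: False}
  {x: True, g: True, v: False}


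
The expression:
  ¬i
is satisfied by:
  {i: False}


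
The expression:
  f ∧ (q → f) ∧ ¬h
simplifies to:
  f ∧ ¬h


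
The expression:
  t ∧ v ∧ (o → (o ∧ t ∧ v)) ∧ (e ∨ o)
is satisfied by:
  {t: True, o: True, e: True, v: True}
  {t: True, o: True, v: True, e: False}
  {t: True, e: True, v: True, o: False}


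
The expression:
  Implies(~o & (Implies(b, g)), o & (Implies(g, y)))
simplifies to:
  o | (b & ~g)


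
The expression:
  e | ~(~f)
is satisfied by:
  {e: True, f: True}
  {e: True, f: False}
  {f: True, e: False}


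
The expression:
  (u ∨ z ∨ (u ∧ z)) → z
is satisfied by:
  {z: True, u: False}
  {u: False, z: False}
  {u: True, z: True}


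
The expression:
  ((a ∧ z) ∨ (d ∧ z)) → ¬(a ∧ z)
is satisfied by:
  {z: False, a: False}
  {a: True, z: False}
  {z: True, a: False}


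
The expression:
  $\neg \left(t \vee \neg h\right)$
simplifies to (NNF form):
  $h \wedge \neg t$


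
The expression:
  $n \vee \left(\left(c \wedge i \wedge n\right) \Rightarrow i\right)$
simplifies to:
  $\text{True}$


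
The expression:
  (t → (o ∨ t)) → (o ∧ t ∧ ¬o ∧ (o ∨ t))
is never true.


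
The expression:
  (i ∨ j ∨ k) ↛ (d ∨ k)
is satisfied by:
  {i: True, j: True, d: False, k: False}
  {i: True, j: False, d: False, k: False}
  {j: True, k: False, i: False, d: False}


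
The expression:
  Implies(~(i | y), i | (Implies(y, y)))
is always true.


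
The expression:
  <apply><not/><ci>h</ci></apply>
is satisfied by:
  {h: False}


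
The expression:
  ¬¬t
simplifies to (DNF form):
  t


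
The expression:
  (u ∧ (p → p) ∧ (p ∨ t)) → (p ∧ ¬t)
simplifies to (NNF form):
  ¬t ∨ ¬u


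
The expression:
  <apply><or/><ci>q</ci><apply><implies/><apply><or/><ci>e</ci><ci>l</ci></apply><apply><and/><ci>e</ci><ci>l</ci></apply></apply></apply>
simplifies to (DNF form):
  <apply><or/><ci>q</ci><apply><and/><ci>e</ci><ci>l</ci></apply><apply><and/><apply><not/><ci>e</ci></apply><apply><not/><ci>l</ci></apply></apply></apply>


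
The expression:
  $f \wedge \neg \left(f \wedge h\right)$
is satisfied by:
  {f: True, h: False}


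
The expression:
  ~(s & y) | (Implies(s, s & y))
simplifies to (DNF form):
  True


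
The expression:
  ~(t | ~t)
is never true.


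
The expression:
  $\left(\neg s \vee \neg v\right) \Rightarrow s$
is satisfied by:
  {s: True}


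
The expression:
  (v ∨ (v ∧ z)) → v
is always true.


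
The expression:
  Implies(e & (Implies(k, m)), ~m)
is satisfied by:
  {m: False, e: False}
  {e: True, m: False}
  {m: True, e: False}


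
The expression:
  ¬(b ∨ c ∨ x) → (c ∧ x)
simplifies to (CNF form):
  b ∨ c ∨ x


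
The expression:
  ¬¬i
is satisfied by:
  {i: True}


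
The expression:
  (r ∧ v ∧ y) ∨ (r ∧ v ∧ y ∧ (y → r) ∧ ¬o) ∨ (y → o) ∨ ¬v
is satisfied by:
  {r: True, o: True, v: False, y: False}
  {r: True, v: False, o: False, y: False}
  {o: True, r: False, v: False, y: False}
  {r: False, v: False, o: False, y: False}
  {y: True, r: True, o: True, v: False}
  {y: True, r: True, v: False, o: False}
  {y: True, o: True, r: False, v: False}
  {y: True, r: False, v: False, o: False}
  {r: True, v: True, o: True, y: False}
  {r: True, v: True, y: False, o: False}
  {v: True, o: True, y: False, r: False}
  {v: True, y: False, o: False, r: False}
  {r: True, v: True, y: True, o: True}
  {r: True, v: True, y: True, o: False}
  {v: True, y: True, o: True, r: False}


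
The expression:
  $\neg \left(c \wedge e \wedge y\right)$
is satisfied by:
  {c: False, y: False, e: False}
  {e: True, c: False, y: False}
  {y: True, c: False, e: False}
  {e: True, y: True, c: False}
  {c: True, e: False, y: False}
  {e: True, c: True, y: False}
  {y: True, c: True, e: False}


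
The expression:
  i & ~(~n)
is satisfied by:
  {i: True, n: True}


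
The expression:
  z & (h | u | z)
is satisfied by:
  {z: True}


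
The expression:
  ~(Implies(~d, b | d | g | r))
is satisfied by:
  {g: False, d: False, r: False, b: False}


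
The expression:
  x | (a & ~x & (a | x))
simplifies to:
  a | x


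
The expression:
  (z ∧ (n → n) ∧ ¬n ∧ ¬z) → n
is always true.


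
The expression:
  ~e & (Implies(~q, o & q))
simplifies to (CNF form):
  q & ~e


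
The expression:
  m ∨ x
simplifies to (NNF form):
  m ∨ x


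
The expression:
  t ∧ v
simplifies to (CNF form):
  t ∧ v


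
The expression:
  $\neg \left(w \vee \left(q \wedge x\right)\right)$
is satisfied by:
  {q: False, w: False, x: False}
  {x: True, q: False, w: False}
  {q: True, x: False, w: False}


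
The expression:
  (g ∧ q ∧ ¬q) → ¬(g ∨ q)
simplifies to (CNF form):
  True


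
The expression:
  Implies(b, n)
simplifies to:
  n | ~b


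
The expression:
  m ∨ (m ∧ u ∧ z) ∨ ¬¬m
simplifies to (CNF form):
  m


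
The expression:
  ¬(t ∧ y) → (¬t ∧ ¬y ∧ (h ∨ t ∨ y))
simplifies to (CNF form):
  (h ∨ t) ∧ (t ∨ ¬y) ∧ (y ∨ ¬t)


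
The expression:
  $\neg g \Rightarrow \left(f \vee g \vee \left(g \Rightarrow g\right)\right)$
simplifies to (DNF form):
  $\text{True}$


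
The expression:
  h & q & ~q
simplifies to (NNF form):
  False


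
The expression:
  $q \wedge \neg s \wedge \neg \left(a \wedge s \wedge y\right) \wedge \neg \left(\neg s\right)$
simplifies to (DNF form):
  $\text{False}$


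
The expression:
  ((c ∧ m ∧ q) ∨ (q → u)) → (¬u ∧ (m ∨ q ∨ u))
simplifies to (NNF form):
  ¬u ∧ (m ∨ q)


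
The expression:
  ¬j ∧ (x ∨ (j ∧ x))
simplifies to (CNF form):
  x ∧ ¬j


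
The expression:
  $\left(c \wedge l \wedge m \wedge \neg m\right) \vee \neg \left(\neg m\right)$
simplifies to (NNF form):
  $m$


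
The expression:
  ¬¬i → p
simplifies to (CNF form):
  p ∨ ¬i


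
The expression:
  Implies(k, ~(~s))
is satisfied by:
  {s: True, k: False}
  {k: False, s: False}
  {k: True, s: True}


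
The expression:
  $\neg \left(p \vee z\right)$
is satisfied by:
  {p: False, z: False}


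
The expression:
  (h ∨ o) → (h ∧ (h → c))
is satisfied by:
  {c: True, h: False, o: False}
  {c: False, h: False, o: False}
  {h: True, c: True, o: False}
  {o: True, h: True, c: True}


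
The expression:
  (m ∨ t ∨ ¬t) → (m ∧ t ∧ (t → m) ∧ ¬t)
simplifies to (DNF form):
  False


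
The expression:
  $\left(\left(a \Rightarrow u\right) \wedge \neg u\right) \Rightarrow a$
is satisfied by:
  {a: True, u: True}
  {a: True, u: False}
  {u: True, a: False}


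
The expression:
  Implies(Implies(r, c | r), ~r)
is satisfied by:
  {r: False}


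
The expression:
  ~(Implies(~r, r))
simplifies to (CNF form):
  ~r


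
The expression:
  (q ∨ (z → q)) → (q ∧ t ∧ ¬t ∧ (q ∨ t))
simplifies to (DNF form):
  z ∧ ¬q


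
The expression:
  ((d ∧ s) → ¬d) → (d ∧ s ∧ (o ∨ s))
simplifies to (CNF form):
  d ∧ s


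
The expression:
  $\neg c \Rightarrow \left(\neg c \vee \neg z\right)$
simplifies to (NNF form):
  $\text{True}$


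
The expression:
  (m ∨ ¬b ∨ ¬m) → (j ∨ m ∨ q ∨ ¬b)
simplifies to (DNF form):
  j ∨ m ∨ q ∨ ¬b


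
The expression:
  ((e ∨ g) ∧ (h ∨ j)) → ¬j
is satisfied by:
  {g: False, j: False, e: False}
  {e: True, g: False, j: False}
  {g: True, e: False, j: False}
  {e: True, g: True, j: False}
  {j: True, e: False, g: False}


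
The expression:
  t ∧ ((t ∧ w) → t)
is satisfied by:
  {t: True}


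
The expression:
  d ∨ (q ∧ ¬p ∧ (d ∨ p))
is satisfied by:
  {d: True}


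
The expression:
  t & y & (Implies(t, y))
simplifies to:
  t & y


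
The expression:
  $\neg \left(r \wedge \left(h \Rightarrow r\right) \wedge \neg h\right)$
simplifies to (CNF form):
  $h \vee \neg r$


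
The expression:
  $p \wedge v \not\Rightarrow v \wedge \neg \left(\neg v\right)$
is never true.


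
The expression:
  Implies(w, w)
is always true.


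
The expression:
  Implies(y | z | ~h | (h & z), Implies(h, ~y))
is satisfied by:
  {h: False, y: False}
  {y: True, h: False}
  {h: True, y: False}


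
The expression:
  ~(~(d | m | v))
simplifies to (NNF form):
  d | m | v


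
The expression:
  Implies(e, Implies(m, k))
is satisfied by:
  {k: True, m: False, e: False}
  {m: False, e: False, k: False}
  {e: True, k: True, m: False}
  {e: True, m: False, k: False}
  {k: True, m: True, e: False}
  {m: True, k: False, e: False}
  {e: True, m: True, k: True}


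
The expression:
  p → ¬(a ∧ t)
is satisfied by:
  {p: False, t: False, a: False}
  {a: True, p: False, t: False}
  {t: True, p: False, a: False}
  {a: True, t: True, p: False}
  {p: True, a: False, t: False}
  {a: True, p: True, t: False}
  {t: True, p: True, a: False}


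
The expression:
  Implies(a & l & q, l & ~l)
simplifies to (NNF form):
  ~a | ~l | ~q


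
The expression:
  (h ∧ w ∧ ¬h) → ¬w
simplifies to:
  True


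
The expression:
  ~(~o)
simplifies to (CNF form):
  o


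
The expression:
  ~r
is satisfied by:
  {r: False}


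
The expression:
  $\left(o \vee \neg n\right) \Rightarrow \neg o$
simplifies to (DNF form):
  $\neg o$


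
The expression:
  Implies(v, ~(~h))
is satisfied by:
  {h: True, v: False}
  {v: False, h: False}
  {v: True, h: True}


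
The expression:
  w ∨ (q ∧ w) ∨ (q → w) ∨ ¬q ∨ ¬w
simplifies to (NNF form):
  True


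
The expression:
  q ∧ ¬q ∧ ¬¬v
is never true.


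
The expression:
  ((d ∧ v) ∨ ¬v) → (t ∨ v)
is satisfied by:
  {t: True, v: True}
  {t: True, v: False}
  {v: True, t: False}


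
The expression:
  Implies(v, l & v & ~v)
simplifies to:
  ~v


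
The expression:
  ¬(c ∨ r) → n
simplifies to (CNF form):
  c ∨ n ∨ r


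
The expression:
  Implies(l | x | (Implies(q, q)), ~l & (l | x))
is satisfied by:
  {x: True, l: False}


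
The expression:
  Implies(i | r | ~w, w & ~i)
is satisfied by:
  {w: True, i: False}


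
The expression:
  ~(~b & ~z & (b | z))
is always true.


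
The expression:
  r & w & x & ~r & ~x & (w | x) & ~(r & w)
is never true.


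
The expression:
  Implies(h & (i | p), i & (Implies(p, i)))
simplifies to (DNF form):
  i | ~h | ~p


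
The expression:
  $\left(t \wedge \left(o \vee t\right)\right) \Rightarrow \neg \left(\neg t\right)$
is always true.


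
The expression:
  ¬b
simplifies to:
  ¬b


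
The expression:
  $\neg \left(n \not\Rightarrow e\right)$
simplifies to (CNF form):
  $e \vee \neg n$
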